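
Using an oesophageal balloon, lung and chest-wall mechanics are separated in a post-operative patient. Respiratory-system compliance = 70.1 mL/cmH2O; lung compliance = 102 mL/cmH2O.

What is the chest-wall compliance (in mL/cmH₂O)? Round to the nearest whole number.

1/Ccw = 1/Crs − 1/CL.
1/Ccw = 1/70.1 − 1/102 = 0.004461.
Ccw = 224.16 mL/cmH2O.

224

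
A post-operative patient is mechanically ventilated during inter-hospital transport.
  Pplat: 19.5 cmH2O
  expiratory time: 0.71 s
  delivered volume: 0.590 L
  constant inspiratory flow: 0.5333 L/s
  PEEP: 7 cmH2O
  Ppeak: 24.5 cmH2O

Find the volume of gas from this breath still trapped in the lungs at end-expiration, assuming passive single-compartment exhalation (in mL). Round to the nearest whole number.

R = (PIP − Pplat)/V̇ = (24.5 − 19.5) / 0.5333 = 5.0/0.5333 = 9.376 cmH2O·s/L.
C = Vt/(Pplat − PEEP) = 590.0 / (19.5 − 7) = 590.0/12.5 = 47.2 mL/cmH2O.
τ = R × C = 9.376 × 0.0472 L/cmH2O = 0.4425 s.
Fraction remaining = e^(−Te/τ) = e^(−0.71/0.4425) = 0.201.
Trapped volume = 590.0 × 0.201 = 118.59 mL.

119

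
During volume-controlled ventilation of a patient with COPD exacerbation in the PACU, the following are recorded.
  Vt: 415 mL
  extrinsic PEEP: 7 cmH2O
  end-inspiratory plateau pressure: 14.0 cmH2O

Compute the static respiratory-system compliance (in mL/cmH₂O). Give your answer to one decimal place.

59.3

Cstat = Vt / (Pplat − PEEP) = 415 / (14.0 − 7) = 415 / 7.0 = 59.286 mL/cmH2O.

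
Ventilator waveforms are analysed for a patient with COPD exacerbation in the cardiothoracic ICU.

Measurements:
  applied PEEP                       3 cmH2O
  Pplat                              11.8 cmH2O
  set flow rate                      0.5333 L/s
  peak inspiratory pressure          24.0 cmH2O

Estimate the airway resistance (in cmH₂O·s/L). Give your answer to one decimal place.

22.9

Raw = (PIP − Pplat) / flow = (24.0 − 11.8) / 0.5333 = 12.2 / 0.5333 = 22.876 cmH2O·s/L.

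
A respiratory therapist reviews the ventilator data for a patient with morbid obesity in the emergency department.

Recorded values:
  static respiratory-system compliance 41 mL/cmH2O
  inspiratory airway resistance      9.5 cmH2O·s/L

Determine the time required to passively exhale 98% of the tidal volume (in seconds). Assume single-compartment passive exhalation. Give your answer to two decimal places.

1.52

τ = R × C = 9.5 × 41 mL/cmH2O = 9.5 × 0.041 L/cmH2O = 0.3895 s.
Exhaled fraction f = 1 − e^(−t/τ) → t = −τ·ln(1 − f) = −0.3895·ln(0.02) = 1.524 s.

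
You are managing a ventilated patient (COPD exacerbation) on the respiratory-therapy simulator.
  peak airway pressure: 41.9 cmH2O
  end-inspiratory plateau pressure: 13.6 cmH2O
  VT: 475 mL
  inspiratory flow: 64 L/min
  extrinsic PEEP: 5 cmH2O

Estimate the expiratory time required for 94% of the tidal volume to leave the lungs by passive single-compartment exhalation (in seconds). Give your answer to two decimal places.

4.12

Flow: 64 L/min ÷ 60 = 1.0667 L/s.
R = (PIP − Pplat)/V̇ = (41.9 − 13.6) / 1.0667 = 28.3/1.0667 = 26.53 cmH2O·s/L.
C = Vt/(Pplat − PEEP) = 475.0 / (13.6 − 5) = 475.0/8.6 = 55.233 mL/cmH2O.
τ = R × C = 26.53 × 0.05523 L/cmH2O = 1.465 s.
t = −τ·ln(1 − 0.94) = −1.465·ln(0.06) = 4.122 s.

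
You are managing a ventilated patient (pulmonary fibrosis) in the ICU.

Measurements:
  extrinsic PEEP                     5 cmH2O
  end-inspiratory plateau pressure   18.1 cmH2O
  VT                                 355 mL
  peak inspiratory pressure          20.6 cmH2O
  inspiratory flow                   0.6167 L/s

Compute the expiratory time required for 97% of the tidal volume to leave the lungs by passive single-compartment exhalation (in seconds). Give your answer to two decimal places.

R = (PIP − Pplat)/V̇ = (20.6 − 18.1) / 0.6167 = 2.5/0.6167 = 4.054 cmH2O·s/L.
C = Vt/(Pplat − PEEP) = 355.0 / (18.1 − 5) = 355.0/13.1 = 27.099 mL/cmH2O.
τ = R × C = 4.054 × 0.0271 L/cmH2O = 0.1099 s.
t = −τ·ln(1 − 0.97) = −0.1099·ln(0.03) = 0.3854 s.

0.39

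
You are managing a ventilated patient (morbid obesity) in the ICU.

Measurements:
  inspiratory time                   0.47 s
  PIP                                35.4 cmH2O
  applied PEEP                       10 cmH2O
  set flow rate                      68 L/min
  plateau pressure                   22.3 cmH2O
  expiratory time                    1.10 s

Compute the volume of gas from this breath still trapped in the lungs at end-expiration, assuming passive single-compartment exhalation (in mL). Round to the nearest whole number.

59

Flow: 68 L/min ÷ 60 = 1.1333 L/s.
Vt = flow × Ti = 1.1333 L/s × 0.47 s × 1000 mL/L = 532.65 mL.
R = (PIP − Pplat)/V̇ = (35.4 − 22.3) / 1.1333 = 13.1/1.1333 = 11.559 cmH2O·s/L.
C = Vt/(Pplat − PEEP) = 532.65 / (22.3 − 10) = 532.65/12.3 = 43.305 mL/cmH2O.
τ = R × C = 11.559 × 0.04331 L/cmH2O = 0.5006 s.
Fraction remaining = e^(−Te/τ) = e^(−1.10/0.5006) = 0.1111.
Trapped volume = 532.65 × 0.1111 = 59.177 mL.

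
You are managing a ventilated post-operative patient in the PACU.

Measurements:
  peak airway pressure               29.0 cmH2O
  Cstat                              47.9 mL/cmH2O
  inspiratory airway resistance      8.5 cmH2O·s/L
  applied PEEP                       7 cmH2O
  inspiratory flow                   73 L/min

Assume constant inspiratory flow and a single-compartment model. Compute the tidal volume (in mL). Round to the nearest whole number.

558

Flow: 73 L/min ÷ 60 = 1.2167 L/s.
Equation of motion (constant flow): PIP = Vt/C + R·V̇ + PEEP.
Vt/C = PIP − R·V̇ − PEEP = 29.0 − 10.342 − 7 = 11.658 cmH2O.
Vt = C × 11.658 = 47.9 × 11.658 = 558.42 mL.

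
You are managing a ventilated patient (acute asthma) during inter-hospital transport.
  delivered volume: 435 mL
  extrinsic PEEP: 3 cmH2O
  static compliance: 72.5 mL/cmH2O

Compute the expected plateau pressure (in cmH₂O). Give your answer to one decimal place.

Pplat = PEEP + Vt / Cstat = 3 + 435 / 72.5 = 3 + 6.0 = 9.0 cmH2O.

9.0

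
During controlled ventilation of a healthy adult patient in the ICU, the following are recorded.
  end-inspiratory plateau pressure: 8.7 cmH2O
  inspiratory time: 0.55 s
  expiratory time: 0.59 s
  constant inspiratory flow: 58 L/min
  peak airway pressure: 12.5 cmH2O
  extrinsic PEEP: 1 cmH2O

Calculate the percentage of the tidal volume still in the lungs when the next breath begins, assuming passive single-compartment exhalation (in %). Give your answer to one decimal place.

11.4

Flow: 58 L/min ÷ 60 = 0.9667 L/s.
Vt = flow × Ti = 0.9667 L/s × 0.55 s × 1000 mL/L = 531.69 mL.
R = (PIP − Pplat)/V̇ = (12.5 − 8.7) / 0.9667 = 3.8/0.9667 = 3.931 cmH2O·s/L.
C = Vt/(Pplat − PEEP) = 531.69 / (8.7 − 1) = 531.69/7.7 = 69.051 mL/cmH2O.
τ = R × C = 3.931 × 0.06905 L/cmH2O = 0.2714 s.
Fraction remaining at end-expiration = e^(−Te/τ) = e^(−0.59/0.2714) = 0.1137 → 11.37%.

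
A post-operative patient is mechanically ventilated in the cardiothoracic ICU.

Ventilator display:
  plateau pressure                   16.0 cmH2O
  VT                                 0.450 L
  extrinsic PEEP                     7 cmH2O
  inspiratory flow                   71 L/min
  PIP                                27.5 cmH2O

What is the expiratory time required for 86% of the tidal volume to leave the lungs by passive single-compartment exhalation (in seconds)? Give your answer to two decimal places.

0.96

Flow: 71 L/min ÷ 60 = 1.1833 L/s.
R = (PIP − Pplat)/V̇ = (27.5 − 16.0) / 1.1833 = 11.5/1.1833 = 9.719 cmH2O·s/L.
C = Vt/(Pplat − PEEP) = 450.0 / (16.0 − 7) = 450.0/9.0 = 50.0 mL/cmH2O.
τ = R × C = 9.719 × 0.05 L/cmH2O = 0.486 s.
t = −τ·ln(1 − 0.86) = −0.486·ln(0.14) = 0.9555 s.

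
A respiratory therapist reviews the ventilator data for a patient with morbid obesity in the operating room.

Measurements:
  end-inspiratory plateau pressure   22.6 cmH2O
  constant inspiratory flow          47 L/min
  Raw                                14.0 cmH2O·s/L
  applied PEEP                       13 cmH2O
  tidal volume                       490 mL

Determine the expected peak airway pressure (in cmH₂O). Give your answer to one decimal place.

Flow: 47 L/min ÷ 60 = 0.7833 L/s.
PIP = Pplat + Raw × flow = 22.6 + 14.0 × 0.7833 = 22.6 + 10.966 = 33.566 cmH2O.

33.6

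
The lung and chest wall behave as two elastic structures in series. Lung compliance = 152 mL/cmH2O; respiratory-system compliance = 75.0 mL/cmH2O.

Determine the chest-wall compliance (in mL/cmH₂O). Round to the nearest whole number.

148

1/Ccw = 1/Crs − 1/CL.
1/Ccw = 1/75.0 − 1/152 = 0.006754.
Ccw = 148.06 mL/cmH2O.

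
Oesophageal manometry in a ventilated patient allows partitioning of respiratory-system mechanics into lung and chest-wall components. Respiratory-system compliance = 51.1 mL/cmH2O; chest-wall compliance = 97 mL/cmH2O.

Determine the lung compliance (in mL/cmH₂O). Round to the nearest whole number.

1/CL = 1/Crs − 1/Ccw.
1/CL = 1/51.1 − 1/97 = 0.00926.
CL = 107.99 mL/cmH2O.

108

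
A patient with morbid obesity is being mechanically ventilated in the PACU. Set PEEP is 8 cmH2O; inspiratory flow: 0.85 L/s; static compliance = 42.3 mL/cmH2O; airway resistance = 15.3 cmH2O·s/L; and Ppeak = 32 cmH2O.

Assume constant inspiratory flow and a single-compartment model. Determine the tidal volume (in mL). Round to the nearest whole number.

465

Equation of motion (constant flow): PIP = Vt/C + R·V̇ + PEEP.
Vt/C = PIP − R·V̇ − PEEP = 32 − 13.005 − 8 = 10.995 cmH2O.
Vt = C × 10.995 = 42.3 × 10.995 = 465.09 mL.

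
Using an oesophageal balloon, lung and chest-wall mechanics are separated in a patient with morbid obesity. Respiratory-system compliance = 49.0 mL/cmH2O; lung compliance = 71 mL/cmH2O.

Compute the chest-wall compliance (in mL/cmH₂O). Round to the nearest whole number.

1/Ccw = 1/Crs − 1/CL.
1/Ccw = 1/49.0 − 1/71 = 0.006324.
Ccw = 158.13 mL/cmH2O.

158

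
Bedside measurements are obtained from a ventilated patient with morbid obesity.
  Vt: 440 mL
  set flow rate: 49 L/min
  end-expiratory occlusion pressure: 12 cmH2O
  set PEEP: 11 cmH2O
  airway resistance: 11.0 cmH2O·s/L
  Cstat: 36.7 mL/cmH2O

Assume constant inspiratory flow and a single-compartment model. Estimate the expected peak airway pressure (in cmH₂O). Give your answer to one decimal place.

33.0

Flow: 49 L/min ÷ 60 = 0.8167 L/s.
Total PEEP = 12 cmH2O (set 11 + intrinsic 1); this is the baseline alveolar pressure.
Equation of motion (constant flow): PIP = Vt/C + R·V̇ + PEEP.
PIP = 440/36.7 + 11.0×0.8167 + 12 = 11.989 + 8.984 + 12 = 32.973 cmH2O.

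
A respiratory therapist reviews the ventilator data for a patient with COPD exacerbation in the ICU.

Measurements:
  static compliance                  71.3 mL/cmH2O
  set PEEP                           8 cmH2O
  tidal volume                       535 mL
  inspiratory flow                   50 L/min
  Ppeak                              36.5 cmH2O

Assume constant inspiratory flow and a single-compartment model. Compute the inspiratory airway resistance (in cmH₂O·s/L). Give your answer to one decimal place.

25.2

Flow: 50 L/min ÷ 60 = 0.8333 L/s.
Equation of motion (constant flow): PIP = Vt/C + R·V̇ + PEEP.
R·V̇ = PIP − Vt/C − PEEP = 36.5 − 535/71.3 − 8 = 36.5 − 7.504 − 8 = 20.996 cmH2O.
R = 20.996 / 0.8333 = 25.196 cmH2O·s/L.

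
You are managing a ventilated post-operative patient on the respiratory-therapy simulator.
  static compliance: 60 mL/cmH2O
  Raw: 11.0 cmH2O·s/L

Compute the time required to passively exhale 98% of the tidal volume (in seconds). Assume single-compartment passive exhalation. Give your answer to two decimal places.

τ = R × C = 11.0 × 60 mL/cmH2O = 11.0 × 0.060 L/cmH2O = 0.66 s.
Exhaled fraction f = 1 − e^(−t/τ) → t = −τ·ln(1 − f) = −0.66·ln(0.02) = 2.582 s.

2.58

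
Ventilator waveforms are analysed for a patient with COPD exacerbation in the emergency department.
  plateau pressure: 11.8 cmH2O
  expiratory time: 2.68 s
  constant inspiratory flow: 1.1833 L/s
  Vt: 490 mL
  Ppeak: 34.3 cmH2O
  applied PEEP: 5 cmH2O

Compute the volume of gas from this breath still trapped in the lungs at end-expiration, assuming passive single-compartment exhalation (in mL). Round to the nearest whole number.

R = (PIP − Pplat)/V̇ = (34.3 − 11.8) / 1.1833 = 22.5/1.1833 = 19.015 cmH2O·s/L.
C = Vt/(Pplat − PEEP) = 490.0 / (11.8 − 5) = 490.0/6.8 = 72.059 mL/cmH2O.
τ = R × C = 19.015 × 0.07206 L/cmH2O = 1.37 s.
Fraction remaining = e^(−Te/τ) = e^(−2.68/1.37) = 0.1414.
Trapped volume = 490.0 × 0.1414 = 69.286 mL.

69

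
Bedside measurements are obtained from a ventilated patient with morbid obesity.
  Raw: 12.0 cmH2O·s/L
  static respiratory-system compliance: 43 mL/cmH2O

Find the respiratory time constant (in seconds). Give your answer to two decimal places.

τ = R × C = 12.0 × 43 mL/cmH2O = 12.0 × 0.043 L/cmH2O = 0.516 s.

0.52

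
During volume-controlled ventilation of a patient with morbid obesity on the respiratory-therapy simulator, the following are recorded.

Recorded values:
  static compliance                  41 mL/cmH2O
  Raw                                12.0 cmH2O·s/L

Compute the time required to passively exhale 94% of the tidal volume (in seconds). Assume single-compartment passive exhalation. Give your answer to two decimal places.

τ = R × C = 12.0 × 41 mL/cmH2O = 12.0 × 0.041 L/cmH2O = 0.492 s.
Exhaled fraction f = 1 − e^(−t/τ) → t = −τ·ln(1 − f) = −0.492·ln(0.06) = 1.384 s.

1.38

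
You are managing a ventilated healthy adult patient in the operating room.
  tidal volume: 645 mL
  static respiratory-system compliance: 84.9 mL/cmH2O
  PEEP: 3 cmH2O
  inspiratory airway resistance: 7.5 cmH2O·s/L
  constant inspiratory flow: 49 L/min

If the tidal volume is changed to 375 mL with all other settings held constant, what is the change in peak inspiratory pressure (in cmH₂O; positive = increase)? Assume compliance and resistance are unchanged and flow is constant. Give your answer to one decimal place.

PIP = Vt/C + R·V̇ + PEEP (constant-flow equation of motion).
Only the elastic term changes: ΔPIP = ΔVt / C = (375 − 645) / 84.9 = -3.18 cmH2O.

-3.2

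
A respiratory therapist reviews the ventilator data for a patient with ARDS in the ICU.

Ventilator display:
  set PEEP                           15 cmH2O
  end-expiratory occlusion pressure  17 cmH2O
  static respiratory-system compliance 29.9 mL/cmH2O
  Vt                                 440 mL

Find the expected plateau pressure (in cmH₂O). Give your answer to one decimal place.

31.7

End-expiratory occlusion gives total PEEP = 17 cmH2O (intrinsic PEEP = 17 − 15 = 2). Use total PEEP for the elastic gradient.
Pplat = PEEPtotal + Vt / Cstat = 17 + 440 / 29.9 = 17 + 14.716 = 31.716 cmH2O.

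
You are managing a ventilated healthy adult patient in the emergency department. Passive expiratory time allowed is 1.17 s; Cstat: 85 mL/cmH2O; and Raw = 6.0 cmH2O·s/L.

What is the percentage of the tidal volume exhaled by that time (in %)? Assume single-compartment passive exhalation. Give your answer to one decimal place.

89.9

τ = R × C = 6.0 × 85 mL/cmH2O = 6.0 × 0.085 L/cmH2O = 0.51 s.
Passive exhalation: V(t)/V₀ = e^(−t/τ) = e^(−1.17/0.51) = 0.1009.
Fraction exhaled = 1 − 0.1009 = 0.8991 → 89.91%.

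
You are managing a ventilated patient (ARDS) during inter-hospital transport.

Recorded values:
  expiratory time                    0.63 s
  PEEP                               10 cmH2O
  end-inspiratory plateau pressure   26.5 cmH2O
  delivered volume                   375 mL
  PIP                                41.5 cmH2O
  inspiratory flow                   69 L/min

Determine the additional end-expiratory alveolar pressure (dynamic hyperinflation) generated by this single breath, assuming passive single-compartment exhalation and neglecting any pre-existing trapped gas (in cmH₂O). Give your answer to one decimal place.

2.0

Flow: 69 L/min ÷ 60 = 1.15 L/s.
R = (PIP − Pplat)/V̇ = (41.5 − 26.5) / 1.15 = 15.0/1.15 = 13.043 cmH2O·s/L.
C = Vt/(Pplat − PEEP) = 375.0 / (26.5 − 10) = 375.0/16.5 = 22.727 mL/cmH2O.
τ = R × C = 13.043 × 0.02273 L/cmH2O = 0.2965 s.
Fraction remaining = e^(−Te/τ) = e^(−0.63/0.2965) = 0.1195; trapped volume = 375.0 × 0.1195 = 44.813 mL.
Additional alveolar pressure from trapping ≈ V_trapped / C = 44.813 / 22.727 = 1.972 cmH2O.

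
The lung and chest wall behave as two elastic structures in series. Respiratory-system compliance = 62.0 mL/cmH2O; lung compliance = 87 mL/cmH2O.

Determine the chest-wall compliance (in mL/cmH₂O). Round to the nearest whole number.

216

1/Ccw = 1/Crs − 1/CL.
1/Ccw = 1/62.0 − 1/87 = 0.004635.
Ccw = 215.75 mL/cmH2O.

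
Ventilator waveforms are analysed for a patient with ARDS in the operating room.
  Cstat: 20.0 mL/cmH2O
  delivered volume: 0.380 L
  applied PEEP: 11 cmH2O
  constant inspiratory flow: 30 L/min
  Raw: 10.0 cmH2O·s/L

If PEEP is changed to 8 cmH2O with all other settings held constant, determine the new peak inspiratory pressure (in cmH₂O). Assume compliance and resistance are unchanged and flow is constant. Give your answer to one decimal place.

32.0

Flow: 30 L/min ÷ 60 = 0.5 L/s.
PIP = Vt/C + R·V̇ + PEEP (constant-flow equation of motion).
Only the baseline term changes: ΔPIP = ΔPEEP = 8 − 11 = -3.0 cmH2O.
Original PIP = 380/20.0 + 10.0×0.5 + 11 = 35.0 cmH2O; new PIP = 35.0 + (-3.0) = 32.0 cmH2O.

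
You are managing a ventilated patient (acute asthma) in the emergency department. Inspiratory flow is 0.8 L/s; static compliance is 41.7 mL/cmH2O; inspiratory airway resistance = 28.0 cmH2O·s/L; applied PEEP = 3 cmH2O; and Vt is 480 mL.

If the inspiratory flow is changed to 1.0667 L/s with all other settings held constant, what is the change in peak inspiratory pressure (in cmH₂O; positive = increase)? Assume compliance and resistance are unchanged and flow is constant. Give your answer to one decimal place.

7.5

PIP = Vt/C + R·V̇ + PEEP (constant-flow equation of motion).
Only the resistive term changes: ΔPIP = R × ΔV̇ = 28.0 × (1.0667 − 0.8) = 28.0 × 0.2667 = 7.468 cmH2O.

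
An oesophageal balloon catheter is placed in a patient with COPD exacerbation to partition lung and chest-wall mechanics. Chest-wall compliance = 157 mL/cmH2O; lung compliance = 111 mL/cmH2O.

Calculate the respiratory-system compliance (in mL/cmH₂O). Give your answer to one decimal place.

Lung and chest wall are elastances in series: 1/Crs = 1/CL + 1/Ccw.
1/Crs = 1/111 + 1/157 = 0.01538.
Crs = 65.02 mL/cmH2O.

65.0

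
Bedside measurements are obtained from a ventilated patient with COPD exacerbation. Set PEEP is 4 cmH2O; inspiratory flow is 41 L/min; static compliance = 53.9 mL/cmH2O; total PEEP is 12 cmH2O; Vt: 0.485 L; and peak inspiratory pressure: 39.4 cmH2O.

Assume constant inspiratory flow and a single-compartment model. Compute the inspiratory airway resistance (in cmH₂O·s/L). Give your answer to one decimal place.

Flow: 41 L/min ÷ 60 = 0.6833 L/s.
Total PEEP = 12 cmH2O (set 4 + intrinsic 8); this is the baseline alveolar pressure.
Equation of motion (constant flow): PIP = Vt/C + R·V̇ + PEEP.
R·V̇ = PIP − Vt/C − PEEP = 39.4 − 485/53.9 − 12 = 39.4 − 8.998 − 12 = 18.402 cmH2O.
R = 18.402 / 0.6833 = 26.931 cmH2O·s/L.

26.9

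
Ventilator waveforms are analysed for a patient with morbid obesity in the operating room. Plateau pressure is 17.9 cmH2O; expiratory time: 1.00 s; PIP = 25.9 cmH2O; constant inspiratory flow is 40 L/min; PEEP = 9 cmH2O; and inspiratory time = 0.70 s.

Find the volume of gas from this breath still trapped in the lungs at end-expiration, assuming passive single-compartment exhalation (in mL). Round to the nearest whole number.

Flow: 40 L/min ÷ 60 = 0.6667 L/s.
Vt = flow × Ti = 0.6667 L/s × 0.70 s × 1000 mL/L = 466.69 mL.
R = (PIP − Pplat)/V̇ = (25.9 − 17.9) / 0.6667 = 8.0/0.6667 = 11.999 cmH2O·s/L.
C = Vt/(Pplat − PEEP) = 466.69 / (17.9 − 9) = 466.69/8.9 = 52.437 mL/cmH2O.
τ = R × C = 11.999 × 0.05244 L/cmH2O = 0.6292 s.
Fraction remaining = e^(−Te/τ) = e^(−1.00/0.6292) = 0.2041.
Trapped volume = 466.69 × 0.2041 = 95.251 mL.

95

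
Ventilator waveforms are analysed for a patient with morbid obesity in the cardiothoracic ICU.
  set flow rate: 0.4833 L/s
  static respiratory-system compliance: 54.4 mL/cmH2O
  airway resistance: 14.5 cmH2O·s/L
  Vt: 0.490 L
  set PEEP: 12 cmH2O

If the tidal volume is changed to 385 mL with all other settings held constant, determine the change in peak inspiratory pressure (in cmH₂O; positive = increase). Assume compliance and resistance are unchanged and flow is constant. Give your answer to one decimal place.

-1.9

PIP = Vt/C + R·V̇ + PEEP (constant-flow equation of motion).
Only the elastic term changes: ΔPIP = ΔVt / C = (385 − 490) / 54.4 = -1.93 cmH2O.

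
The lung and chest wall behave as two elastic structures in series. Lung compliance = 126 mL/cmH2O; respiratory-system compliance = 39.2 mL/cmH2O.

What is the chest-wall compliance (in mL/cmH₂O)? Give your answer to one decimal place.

56.9

1/Ccw = 1/Crs − 1/CL.
1/Ccw = 1/39.2 − 1/126 = 0.01757.
Ccw = 56.915 mL/cmH2O.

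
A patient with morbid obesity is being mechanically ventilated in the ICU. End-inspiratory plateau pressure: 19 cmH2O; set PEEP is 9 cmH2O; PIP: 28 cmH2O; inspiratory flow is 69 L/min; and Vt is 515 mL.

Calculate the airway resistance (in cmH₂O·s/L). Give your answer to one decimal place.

7.8

Flow: 69 L/min ÷ 60 = 1.15 L/s.
Raw = (PIP − Pplat) / flow = (28 − 19) / 1.15 = 9.0 / 1.15 = 7.826 cmH2O·s/L.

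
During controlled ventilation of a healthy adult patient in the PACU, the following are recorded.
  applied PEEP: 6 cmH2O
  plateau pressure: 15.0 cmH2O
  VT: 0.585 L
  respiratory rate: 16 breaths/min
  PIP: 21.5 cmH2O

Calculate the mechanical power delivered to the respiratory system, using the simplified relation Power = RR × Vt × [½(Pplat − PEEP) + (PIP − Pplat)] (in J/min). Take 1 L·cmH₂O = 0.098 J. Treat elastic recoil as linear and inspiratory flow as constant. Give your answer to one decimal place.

10.1

Per-breath work = Vt × [½(Pplat−PEEP) + (PIP−Pplat)] = 0.585 × [0.5×9.0 + 6.5] = 0.585 × 11.0 = 6.435 L·cmH2O.
Power = 16 × 6.435 = 102.96 L·cmH2O/min.
× 0.098 J/(L·cmH2O) → 10.09 J/min.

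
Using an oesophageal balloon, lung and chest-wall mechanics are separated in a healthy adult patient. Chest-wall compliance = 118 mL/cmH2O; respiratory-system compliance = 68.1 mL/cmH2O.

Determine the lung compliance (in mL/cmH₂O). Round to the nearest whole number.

161

1/CL = 1/Crs − 1/Ccw.
1/CL = 1/68.1 − 1/118 = 0.00621.
CL = 161.03 mL/cmH2O.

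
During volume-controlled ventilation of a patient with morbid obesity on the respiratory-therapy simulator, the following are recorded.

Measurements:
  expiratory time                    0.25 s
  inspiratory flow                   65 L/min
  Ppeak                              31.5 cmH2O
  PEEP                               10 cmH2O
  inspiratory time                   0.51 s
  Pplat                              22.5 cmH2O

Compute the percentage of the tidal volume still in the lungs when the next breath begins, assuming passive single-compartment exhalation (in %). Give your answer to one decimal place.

50.6

Flow: 65 L/min ÷ 60 = 1.0833 L/s.
Vt = flow × Ti = 1.0833 L/s × 0.51 s × 1000 mL/L = 552.48 mL.
R = (PIP − Pplat)/V̇ = (31.5 − 22.5) / 1.0833 = 9.0/1.0833 = 8.308 cmH2O·s/L.
C = Vt/(Pplat − PEEP) = 552.48 / (22.5 − 10) = 552.48/12.5 = 44.198 mL/cmH2O.
τ = R × C = 8.308 × 0.0442 L/cmH2O = 0.3672 s.
Fraction remaining at end-expiration = e^(−Te/τ) = e^(−0.25/0.3672) = 0.5062 → 50.62%.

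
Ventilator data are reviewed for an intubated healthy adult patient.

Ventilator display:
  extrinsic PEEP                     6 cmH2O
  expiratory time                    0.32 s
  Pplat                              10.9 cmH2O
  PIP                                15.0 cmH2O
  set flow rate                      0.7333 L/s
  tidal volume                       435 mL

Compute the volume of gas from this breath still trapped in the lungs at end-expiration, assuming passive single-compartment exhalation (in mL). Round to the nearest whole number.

228

R = (PIP − Pplat)/V̇ = (15.0 − 10.9) / 0.7333 = 4.1/0.7333 = 5.591 cmH2O·s/L.
C = Vt/(Pplat − PEEP) = 435.0 / (10.9 − 6) = 435.0/4.9 = 88.776 mL/cmH2O.
τ = R × C = 5.591 × 0.08878 L/cmH2O = 0.4964 s.
Fraction remaining = e^(−Te/τ) = e^(−0.32/0.4964) = 0.5249.
Trapped volume = 435.0 × 0.5249 = 228.33 mL.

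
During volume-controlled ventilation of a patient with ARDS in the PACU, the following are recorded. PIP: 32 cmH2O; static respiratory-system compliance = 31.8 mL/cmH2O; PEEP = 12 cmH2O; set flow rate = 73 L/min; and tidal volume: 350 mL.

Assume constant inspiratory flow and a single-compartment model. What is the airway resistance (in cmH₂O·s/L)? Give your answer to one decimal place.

Flow: 73 L/min ÷ 60 = 1.2167 L/s.
Equation of motion (constant flow): PIP = Vt/C + R·V̇ + PEEP.
R·V̇ = PIP − Vt/C − PEEP = 32 − 350/31.8 − 12 = 32 − 11.006 − 12 = 8.994 cmH2O.
R = 8.994 / 1.2167 = 7.392 cmH2O·s/L.

7.4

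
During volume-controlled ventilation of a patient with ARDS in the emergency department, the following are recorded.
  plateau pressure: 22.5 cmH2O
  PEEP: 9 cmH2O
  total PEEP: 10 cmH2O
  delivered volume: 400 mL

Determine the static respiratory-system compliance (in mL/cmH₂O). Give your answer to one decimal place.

End-expiratory occlusion gives total PEEP = 10 cmH2O (intrinsic PEEP = 10 − 9 = 1). Use total PEEP for the elastic gradient.
Cstat = Vt / (Pplat − PEEPtotal) = 400 / (22.5 − 10) = 400 / 12.5 = 32.0 mL/cmH2O.

32.0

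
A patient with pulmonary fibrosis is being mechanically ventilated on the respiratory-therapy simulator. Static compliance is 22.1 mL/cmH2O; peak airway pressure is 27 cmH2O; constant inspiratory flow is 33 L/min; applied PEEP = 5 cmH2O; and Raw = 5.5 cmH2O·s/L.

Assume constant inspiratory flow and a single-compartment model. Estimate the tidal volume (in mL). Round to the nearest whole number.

419

Flow: 33 L/min ÷ 60 = 0.55 L/s.
Equation of motion (constant flow): PIP = Vt/C + R·V̇ + PEEP.
Vt/C = PIP − R·V̇ − PEEP = 27 − 3.025 − 5 = 18.975 cmH2O.
Vt = C × 18.975 = 22.1 × 18.975 = 419.35 mL.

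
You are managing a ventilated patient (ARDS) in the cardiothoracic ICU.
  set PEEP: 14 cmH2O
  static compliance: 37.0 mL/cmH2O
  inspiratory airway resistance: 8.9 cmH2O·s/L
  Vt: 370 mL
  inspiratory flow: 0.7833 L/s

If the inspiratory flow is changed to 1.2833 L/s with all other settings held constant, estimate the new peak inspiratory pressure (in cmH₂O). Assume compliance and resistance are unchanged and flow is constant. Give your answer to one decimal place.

PIP = Vt/C + R·V̇ + PEEP (constant-flow equation of motion).
Only the resistive term changes: ΔPIP = R × ΔV̇ = 8.9 × (1.2833 − 0.7833) = 8.9 × 0.5 = 4.45 cmH2O.
Original PIP = 370/37.0 + 8.9×0.7833 + 14 = 30.971 cmH2O; new PIP = 30.971 + (4.45) = 35.421 cmH2O.

35.4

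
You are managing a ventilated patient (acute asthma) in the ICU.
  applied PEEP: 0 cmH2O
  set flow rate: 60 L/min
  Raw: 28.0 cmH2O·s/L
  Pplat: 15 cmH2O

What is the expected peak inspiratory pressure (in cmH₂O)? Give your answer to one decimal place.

43.0

Flow: 60 L/min ÷ 60 = 1 L/s.
PIP = Pplat + Raw × flow = 15 + 28.0 × 1 = 15 + 28.0 = 43.0 cmH2O.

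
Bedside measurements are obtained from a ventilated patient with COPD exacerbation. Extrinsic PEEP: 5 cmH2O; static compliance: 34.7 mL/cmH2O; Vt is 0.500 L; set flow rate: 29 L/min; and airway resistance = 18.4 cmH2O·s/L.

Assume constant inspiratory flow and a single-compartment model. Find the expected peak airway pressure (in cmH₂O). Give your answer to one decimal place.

Flow: 29 L/min ÷ 60 = 0.4833 L/s.
Equation of motion (constant flow): PIP = Vt/C + R·V̇ + PEEP.
PIP = 500/34.7 + 18.4×0.4833 + 5 = 14.409 + 8.893 + 5 = 28.302 cmH2O.

28.3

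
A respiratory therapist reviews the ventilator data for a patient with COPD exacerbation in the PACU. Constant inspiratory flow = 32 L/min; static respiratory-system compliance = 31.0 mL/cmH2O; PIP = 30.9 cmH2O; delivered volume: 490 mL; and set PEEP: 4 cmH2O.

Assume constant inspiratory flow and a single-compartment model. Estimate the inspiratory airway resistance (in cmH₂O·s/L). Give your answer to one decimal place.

Flow: 32 L/min ÷ 60 = 0.5333 L/s.
Equation of motion (constant flow): PIP = Vt/C + R·V̇ + PEEP.
R·V̇ = PIP − Vt/C − PEEP = 30.9 − 490/31.0 − 4 = 30.9 − 15.806 − 4 = 11.094 cmH2O.
R = 11.094 / 0.5333 = 20.803 cmH2O·s/L.

20.8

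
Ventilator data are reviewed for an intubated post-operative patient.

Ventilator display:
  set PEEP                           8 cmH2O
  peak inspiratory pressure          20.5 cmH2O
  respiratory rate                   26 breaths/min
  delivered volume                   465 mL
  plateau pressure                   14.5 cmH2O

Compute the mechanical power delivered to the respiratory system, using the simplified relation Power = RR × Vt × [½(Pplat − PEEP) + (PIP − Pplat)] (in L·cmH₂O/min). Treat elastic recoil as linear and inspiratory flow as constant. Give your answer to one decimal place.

Per-breath work = Vt × [½(Pplat−PEEP) + (PIP−Pplat)] = 0.465 × [0.5×6.5 + 6.0] = 0.465 × 9.25 = 4.301 L·cmH2O.
Power = 26 × 4.301 = 111.83 L·cmH2O/min.

111.8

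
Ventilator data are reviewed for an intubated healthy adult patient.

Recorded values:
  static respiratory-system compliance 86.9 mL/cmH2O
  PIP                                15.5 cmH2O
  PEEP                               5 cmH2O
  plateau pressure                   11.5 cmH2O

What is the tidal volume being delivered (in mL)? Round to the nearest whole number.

565

Vt = Cstat × (Pplat − PEEP) = 86.9 × (11.5 − 5) = 86.9 × 6.5 = 564.85 mL.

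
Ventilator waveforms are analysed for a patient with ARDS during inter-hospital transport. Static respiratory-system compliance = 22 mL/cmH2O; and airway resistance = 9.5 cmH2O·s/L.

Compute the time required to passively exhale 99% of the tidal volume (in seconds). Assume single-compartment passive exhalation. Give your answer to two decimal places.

0.96

τ = R × C = 9.5 × 22 mL/cmH2O = 9.5 × 0.022 L/cmH2O = 0.209 s.
Exhaled fraction f = 1 − e^(−t/τ) → t = −τ·ln(1 − f) = −0.209·ln(0.01) = 0.9625 s.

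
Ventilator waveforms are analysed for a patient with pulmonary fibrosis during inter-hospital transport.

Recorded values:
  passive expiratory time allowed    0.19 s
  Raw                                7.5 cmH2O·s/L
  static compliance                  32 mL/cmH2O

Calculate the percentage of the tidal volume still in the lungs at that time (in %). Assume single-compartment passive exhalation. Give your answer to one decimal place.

τ = R × C = 7.5 × 32 mL/cmH2O = 7.5 × 0.032 L/cmH2O = 0.24 s.
Passive exhalation: V(t)/V₀ = e^(−t/τ) = e^(−0.19/0.24) = 0.4531.
Fraction remaining = 0.4531 → 45.31%.

45.3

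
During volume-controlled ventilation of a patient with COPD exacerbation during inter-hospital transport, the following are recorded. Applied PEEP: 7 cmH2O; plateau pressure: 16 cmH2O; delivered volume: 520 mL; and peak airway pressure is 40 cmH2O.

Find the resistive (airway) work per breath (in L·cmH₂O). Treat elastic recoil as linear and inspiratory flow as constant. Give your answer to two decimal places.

12.48

With constant inspiratory flow the resistive pressure is constant at PIP − Pplat = 40 − 16 = 24.0 cmH2O, so resistive work = 24.0 × 0.520 = 12.48 L·cmH2O.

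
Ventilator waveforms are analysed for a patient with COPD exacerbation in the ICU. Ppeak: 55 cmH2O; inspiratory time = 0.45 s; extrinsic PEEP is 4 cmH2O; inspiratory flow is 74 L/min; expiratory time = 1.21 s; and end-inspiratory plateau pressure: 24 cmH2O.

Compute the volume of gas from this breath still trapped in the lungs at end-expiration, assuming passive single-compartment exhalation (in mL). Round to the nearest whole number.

98

Flow: 74 L/min ÷ 60 = 1.2333 L/s.
Vt = flow × Ti = 1.2333 L/s × 0.45 s × 1000 mL/L = 554.99 mL.
R = (PIP − Pplat)/V̇ = (55 − 24) / 1.2333 = 31.0/1.2333 = 25.136 cmH2O·s/L.
C = Vt/(Pplat − PEEP) = 554.99 / (24 − 4) = 554.99/20.0 = 27.75 mL/cmH2O.
τ = R × C = 25.136 × 0.02775 L/cmH2O = 0.6975 s.
Fraction remaining = e^(−Te/τ) = e^(−1.21/0.6975) = 0.1764.
Trapped volume = 554.99 × 0.1764 = 97.9 mL.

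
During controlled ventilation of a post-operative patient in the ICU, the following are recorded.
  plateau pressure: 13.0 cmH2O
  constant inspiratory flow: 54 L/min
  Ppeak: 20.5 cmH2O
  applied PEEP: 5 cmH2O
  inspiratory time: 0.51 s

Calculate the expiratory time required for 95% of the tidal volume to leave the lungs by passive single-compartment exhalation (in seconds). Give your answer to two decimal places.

Flow: 54 L/min ÷ 60 = 0.9 L/s.
Vt = flow × Ti = 0.9 L/s × 0.51 s × 1000 mL/L = 459.0 mL.
R = (PIP − Pplat)/V̇ = (20.5 − 13.0) / 0.9 = 7.5/0.9 = 8.333 cmH2O·s/L.
C = Vt/(Pplat − PEEP) = 459.0 / (13.0 − 5) = 459.0/8.0 = 57.375 mL/cmH2O.
τ = R × C = 8.333 × 0.05738 L/cmH2O = 0.4781 s.
t = −τ·ln(1 − 0.95) = −0.4781·ln(0.05) = 1.432 s.

1.43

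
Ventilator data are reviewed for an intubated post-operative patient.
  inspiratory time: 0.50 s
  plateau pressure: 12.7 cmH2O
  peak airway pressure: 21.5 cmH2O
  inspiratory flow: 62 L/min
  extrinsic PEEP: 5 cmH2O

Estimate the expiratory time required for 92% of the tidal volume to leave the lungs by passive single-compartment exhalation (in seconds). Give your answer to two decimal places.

Flow: 62 L/min ÷ 60 = 1.0333 L/s.
Vt = flow × Ti = 1.0333 L/s × 0.50 s × 1000 mL/L = 516.65 mL.
R = (PIP − Pplat)/V̇ = (21.5 − 12.7) / 1.0333 = 8.8/1.0333 = 8.516 cmH2O·s/L.
C = Vt/(Pplat − PEEP) = 516.65 / (12.7 − 5) = 516.65/7.7 = 67.097 mL/cmH2O.
τ = R × C = 8.516 × 0.0671 L/cmH2O = 0.5714 s.
t = −τ·ln(1 − 0.92) = −0.5714·ln(0.08) = 1.443 s.

1.44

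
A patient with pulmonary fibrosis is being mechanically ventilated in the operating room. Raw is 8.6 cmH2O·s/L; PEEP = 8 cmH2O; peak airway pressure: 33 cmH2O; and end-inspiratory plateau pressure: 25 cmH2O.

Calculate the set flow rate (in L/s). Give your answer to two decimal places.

0.93

flow = (PIP − Pplat) / Raw = 8.0 / 8.6 = 0.9302 L/s.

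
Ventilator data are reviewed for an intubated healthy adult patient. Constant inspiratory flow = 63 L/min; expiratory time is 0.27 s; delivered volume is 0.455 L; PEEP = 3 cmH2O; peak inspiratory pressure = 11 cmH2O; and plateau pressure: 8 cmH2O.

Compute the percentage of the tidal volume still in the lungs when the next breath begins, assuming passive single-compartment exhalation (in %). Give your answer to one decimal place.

35.4

Flow: 63 L/min ÷ 60 = 1.05 L/s.
R = (PIP − Pplat)/V̇ = (11 − 8) / 1.05 = 3.0/1.05 = 2.857 cmH2O·s/L.
C = Vt/(Pplat − PEEP) = 455.0 / (8 − 3) = 455.0/5.0 = 91.0 mL/cmH2O.
τ = R × C = 2.857 × 0.091 L/cmH2O = 0.26 s.
Fraction remaining at end-expiration = e^(−Te/τ) = e^(−0.27/0.26) = 0.354 → 35.4%.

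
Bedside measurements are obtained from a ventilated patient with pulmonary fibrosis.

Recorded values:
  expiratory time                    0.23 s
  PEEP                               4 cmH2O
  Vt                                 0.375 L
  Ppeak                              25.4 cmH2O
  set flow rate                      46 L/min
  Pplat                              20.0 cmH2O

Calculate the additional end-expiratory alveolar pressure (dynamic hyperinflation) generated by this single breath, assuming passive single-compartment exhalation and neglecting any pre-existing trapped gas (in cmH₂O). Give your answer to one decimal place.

Flow: 46 L/min ÷ 60 = 0.7667 L/s.
R = (PIP − Pplat)/V̇ = (25.4 − 20.0) / 0.7667 = 5.4/0.7667 = 7.043 cmH2O·s/L.
C = Vt/(Pplat − PEEP) = 375.0 / (20.0 − 4) = 375.0/16.0 = 23.438 mL/cmH2O.
τ = R × C = 7.043 × 0.02344 L/cmH2O = 0.1651 s.
Fraction remaining = e^(−Te/τ) = e^(−0.23/0.1651) = 0.2483; trapped volume = 375.0 × 0.2483 = 93.113 mL.
Additional alveolar pressure from trapping ≈ V_trapped / C = 93.113 / 23.438 = 3.973 cmH2O.

4.0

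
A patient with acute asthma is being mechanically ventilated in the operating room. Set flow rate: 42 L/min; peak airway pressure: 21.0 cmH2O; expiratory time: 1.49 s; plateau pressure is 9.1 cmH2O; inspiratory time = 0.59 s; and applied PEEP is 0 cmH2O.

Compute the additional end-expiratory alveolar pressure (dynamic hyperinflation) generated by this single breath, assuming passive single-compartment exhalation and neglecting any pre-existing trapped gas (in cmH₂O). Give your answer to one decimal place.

Flow: 42 L/min ÷ 60 = 0.7 L/s.
Vt = flow × Ti = 0.7 L/s × 0.59 s × 1000 mL/L = 413.0 mL.
R = (PIP − Pplat)/V̇ = (21.0 − 9.1) / 0.7 = 11.9/0.7 = 17.0 cmH2O·s/L.
C = Vt/(Pplat − PEEP) = 413.0 / (9.1 − 0) = 413.0/9.1 = 45.385 mL/cmH2O.
τ = R × C = 17.0 × 0.04539 L/cmH2O = 0.7716 s.
Fraction remaining = e^(−Te/τ) = e^(−1.49/0.7716) = 0.145; trapped volume = 413.0 × 0.145 = 59.885 mL.
Additional alveolar pressure from trapping ≈ V_trapped / C = 59.885 / 45.385 = 1.319 cmH2O.

1.3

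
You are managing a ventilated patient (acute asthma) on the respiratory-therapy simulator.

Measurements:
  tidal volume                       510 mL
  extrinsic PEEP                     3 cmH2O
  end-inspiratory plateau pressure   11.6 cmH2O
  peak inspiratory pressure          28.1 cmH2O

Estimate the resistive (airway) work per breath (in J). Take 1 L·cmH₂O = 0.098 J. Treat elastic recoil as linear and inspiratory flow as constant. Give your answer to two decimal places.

With constant inspiratory flow the resistive pressure is constant at PIP − Pplat = 28.1 − 11.6 = 16.5 cmH2O, so resistive work = 16.5 × 0.510 = 8.415 L·cmH2O.
× 0.098 J/(L·cmH2O) → 0.8247 J.

0.82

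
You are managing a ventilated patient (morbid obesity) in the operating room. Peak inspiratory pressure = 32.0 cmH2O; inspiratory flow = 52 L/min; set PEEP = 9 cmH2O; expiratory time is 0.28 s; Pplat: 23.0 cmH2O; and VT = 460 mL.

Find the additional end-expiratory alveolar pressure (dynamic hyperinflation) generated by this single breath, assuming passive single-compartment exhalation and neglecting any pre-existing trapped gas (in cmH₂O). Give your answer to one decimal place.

6.2

Flow: 52 L/min ÷ 60 = 0.8667 L/s.
R = (PIP − Pplat)/V̇ = (32.0 − 23.0) / 0.8667 = 9.0/0.8667 = 10.384 cmH2O·s/L.
C = Vt/(Pplat − PEEP) = 460.0 / (23.0 − 9) = 460.0/14.0 = 32.857 mL/cmH2O.
τ = R × C = 10.384 × 0.03286 L/cmH2O = 0.3412 s.
Fraction remaining = e^(−Te/τ) = e^(−0.28/0.3412) = 0.4402; trapped volume = 460.0 × 0.4402 = 202.49 mL.
Additional alveolar pressure from trapping ≈ V_trapped / C = 202.49 / 32.857 = 6.163 cmH2O.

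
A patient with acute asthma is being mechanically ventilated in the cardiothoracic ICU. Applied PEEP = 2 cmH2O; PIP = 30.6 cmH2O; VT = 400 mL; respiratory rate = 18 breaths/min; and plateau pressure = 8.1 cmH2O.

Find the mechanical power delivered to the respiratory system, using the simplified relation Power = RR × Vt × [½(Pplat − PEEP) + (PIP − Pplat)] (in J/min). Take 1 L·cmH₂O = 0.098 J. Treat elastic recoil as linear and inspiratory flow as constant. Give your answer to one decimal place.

Per-breath work = Vt × [½(Pplat−PEEP) + (PIP−Pplat)] = 0.400 × [0.5×6.1 + 22.5] = 0.400 × 25.55 = 10.22 L·cmH2O.
Power = 18 × 10.22 = 183.96 L·cmH2O/min.
× 0.098 J/(L·cmH2O) → 18.028 J/min.

18.0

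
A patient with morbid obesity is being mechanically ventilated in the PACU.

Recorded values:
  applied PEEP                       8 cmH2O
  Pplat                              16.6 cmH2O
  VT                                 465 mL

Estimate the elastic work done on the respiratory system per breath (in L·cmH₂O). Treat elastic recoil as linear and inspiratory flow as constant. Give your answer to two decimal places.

2.00

Elastic work ≈ ½ × (Pplat − PEEP) × Vt = 0.5 × (16.6 − 8) × 0.465 L = 0.5 × 8.6 × 0.465 = 2.0 L·cmH2O.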